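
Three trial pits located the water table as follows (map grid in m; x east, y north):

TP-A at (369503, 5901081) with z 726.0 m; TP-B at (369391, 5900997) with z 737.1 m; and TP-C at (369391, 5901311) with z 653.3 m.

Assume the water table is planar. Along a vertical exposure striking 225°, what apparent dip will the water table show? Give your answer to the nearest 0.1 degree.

6.7°

Two edge vectors: TP-A→TP-B = (-112, -84, 11.1), TP-A→TP-C = (-112, 230, -72.7).
Normal n = (TP-A→TP-B) × (TP-A→TP-C) = (3553.8, -9385.6, -35168).
So ∂z/∂x = −n_x/n_z = 0.10105 and ∂z/∂y = −n_y/n_z = −0.26688.
Unit vector along 225° is (sin 225°, cos 225°) = (-0.7071, -0.7071).
Slope in that direction = a·(-0.7071) + b·(-0.7071) = 0.11726.
Apparent dip = arctan|0.11726| = 6.7° (true dip is 15.9°, so apparent ≤ true as expected).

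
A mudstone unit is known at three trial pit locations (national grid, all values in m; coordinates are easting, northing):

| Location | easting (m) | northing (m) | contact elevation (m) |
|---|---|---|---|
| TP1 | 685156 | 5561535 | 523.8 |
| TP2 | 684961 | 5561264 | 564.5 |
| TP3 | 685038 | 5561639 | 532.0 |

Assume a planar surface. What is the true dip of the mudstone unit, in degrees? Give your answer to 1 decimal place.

Two edge vectors: TP1→TP2 = (-195, -271, 40.7), TP1→TP3 = (-118, 104, 8.2).
Normal n = (TP1→TP2) × (TP1→TP3) = (-6455, -3203.6, -52258).
So ∂z/∂easting = −n_x/n_z = −0.12352 and ∂z/∂northing = −n_y/n_z = −0.06130.
Gradient magnitude |∇z| = √(a² + b²) = √(0.01526 + 0.00376) = 0.13790.
True dip = arctan(0.13790) = 7.9°, dipping toward ENE (azimuth ≈ 064°).

7.9°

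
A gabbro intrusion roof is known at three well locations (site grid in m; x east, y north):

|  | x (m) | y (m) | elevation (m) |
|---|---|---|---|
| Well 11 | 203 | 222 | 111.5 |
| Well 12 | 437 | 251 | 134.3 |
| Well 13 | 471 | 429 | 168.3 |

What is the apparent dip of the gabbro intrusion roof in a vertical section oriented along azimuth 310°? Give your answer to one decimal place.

3.2°

Two edge vectors: Well 11→Well 12 = (234, 29, 22.8), Well 11→Well 13 = (268, 207, 56.8).
Normal n = (Well 11→Well 12) × (Well 11→Well 13) = (-3072.4, -7180.8, 40666).
So ∂z/∂x = −n_x/n_z = 0.07555 and ∂z/∂y = −n_y/n_z = 0.17658.
Unit vector along 310° is (sin 310°, cos 310°) = (-0.7660, 0.6428).
Slope in that direction = a·(-0.7660) + b·(0.6428) = 0.05563.
Apparent dip = arctan|0.05563| = 3.2° (true dip is 10.9°, so apparent ≤ true as expected).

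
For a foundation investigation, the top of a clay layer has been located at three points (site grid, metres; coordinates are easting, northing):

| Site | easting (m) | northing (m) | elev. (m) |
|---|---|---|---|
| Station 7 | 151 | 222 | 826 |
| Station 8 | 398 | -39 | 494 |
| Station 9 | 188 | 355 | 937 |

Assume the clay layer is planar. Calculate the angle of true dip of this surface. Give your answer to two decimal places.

Let the plane be z = a·easting + b·northing + c.
Station 8−Station 7: 247a − 261b = −332;  Station 9−Station 7: 37a + 133b = 111.
Solving gives a = −0.35723, b = 0.93397.
Gradient magnitude |∇z| = √(a² + b²) = √(0.12761 + 0.87229) = 0.99995.
True dip = arctan(0.99995) = 45.00°, dipping toward SSE (azimuth ≈ 159°).

45.00°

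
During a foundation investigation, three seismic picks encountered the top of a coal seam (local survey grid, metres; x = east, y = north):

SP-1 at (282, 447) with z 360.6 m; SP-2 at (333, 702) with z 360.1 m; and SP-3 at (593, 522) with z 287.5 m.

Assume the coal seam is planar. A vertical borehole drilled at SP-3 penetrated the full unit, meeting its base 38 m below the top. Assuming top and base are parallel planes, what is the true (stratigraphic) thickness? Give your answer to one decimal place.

36.9 m

Let the plane be z = a·x + b·y + c.
SP-2−SP-1: 51a + 255b = −0.5;  SP-3−SP-1: 311a + 75b = −73.1.
Solving gives a = −0.24646, b = 0.04733.
|∇z| = √(a²+b²) = 0.25097, so dip δ = arctan(0.25097) = 14.09°.
True thickness = vertical thickness × cos δ = 38 × cos 14.09° = 36.9 m.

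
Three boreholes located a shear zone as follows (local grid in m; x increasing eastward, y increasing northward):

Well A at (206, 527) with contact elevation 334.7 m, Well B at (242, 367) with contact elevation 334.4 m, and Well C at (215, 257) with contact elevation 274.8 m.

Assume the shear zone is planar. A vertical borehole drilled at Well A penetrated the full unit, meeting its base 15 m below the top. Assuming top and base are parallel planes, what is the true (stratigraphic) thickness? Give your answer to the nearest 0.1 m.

Two edge vectors: Well A→Well B = (36, -160, -0.3), Well A→Well C = (9, -270, -59.9).
Normal n = (Well A→Well B) × (Well A→Well C) = (9503, 2153.7, -8280).
So ∂z/∂x = −n_x/n_z = 1.14771 and ∂z/∂y = −n_y/n_z = 0.26011.
|∇z| = √(a²+b²) = 1.17681, so dip δ = arctan(1.17681) = 49.64°.
True thickness = vertical thickness × cos δ = 15 × cos 49.64° = 9.7 m.

9.7 m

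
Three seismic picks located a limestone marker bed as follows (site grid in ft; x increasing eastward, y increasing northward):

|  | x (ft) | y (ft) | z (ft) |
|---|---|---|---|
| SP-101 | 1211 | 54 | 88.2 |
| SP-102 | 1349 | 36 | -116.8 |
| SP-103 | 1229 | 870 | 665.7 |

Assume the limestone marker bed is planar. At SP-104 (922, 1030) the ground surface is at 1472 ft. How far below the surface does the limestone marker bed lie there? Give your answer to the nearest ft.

Two edge vectors: SP-101→SP-102 = (138, -18, -205), SP-101→SP-103 = (18, 816, 577.5).
Normal n = (SP-101→SP-102) × (SP-101→SP-103) = (156885, -83385, 112932).
So ∂z/∂x = −n_x/n_z = −1.38920 and ∂z/∂y = −n_y/n_z = 0.73836.
Intercept c from SP-101: 88.2 + 1682.32 − 39.87 = 1730.65.
At (922, 1030): z_contact = −1280.8 + 760.5 + 1730.65 = 1210.3 ft.
Depth below ground = 1472 − 1210.3 = 262 ft.

262 ft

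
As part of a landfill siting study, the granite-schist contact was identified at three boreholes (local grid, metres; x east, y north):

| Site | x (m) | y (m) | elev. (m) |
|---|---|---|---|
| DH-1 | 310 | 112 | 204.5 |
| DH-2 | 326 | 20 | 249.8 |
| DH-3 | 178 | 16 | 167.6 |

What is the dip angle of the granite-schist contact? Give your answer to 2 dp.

Two edge vectors: DH-1→DH-2 = (16, -92, 45.3), DH-1→DH-3 = (-132, -96, -36.9).
Normal n = (DH-1→DH-2) × (DH-1→DH-3) = (7743.6, -5389.2, -13680).
So ∂z/∂x = −n_x/n_z = 0.56605 and ∂z/∂y = −n_y/n_z = −0.39395.
Gradient magnitude |∇z| = √(a² + b²) = √(0.32042 + 0.15519) = 0.68964.
True dip = arctan(0.68964) = 34.59°, dipping toward NW (azimuth ≈ 305°).

34.59°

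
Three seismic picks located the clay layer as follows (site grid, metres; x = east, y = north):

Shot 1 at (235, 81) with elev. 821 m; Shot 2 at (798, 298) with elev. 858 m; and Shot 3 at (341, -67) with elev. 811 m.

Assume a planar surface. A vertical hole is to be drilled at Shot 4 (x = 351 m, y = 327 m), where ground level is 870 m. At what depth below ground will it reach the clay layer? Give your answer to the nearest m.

Two edge vectors: Shot 1→Shot 2 = (563, 217, 37), Shot 1→Shot 3 = (106, -148, -10).
Normal n = (Shot 1→Shot 2) × (Shot 1→Shot 3) = (3306, 9552, -106326).
So ∂z/∂x = −n_x/n_z = 0.03109 and ∂z/∂y = −n_y/n_z = 0.08984.
Intercept c from Shot 1: 821 − 7.31 − 7.28 = 806.42.
At (351, 327): z_contact = 10.9 + 29.4 + 806.42 = 846.7 m.
Depth below ground = 870 − 846.7 = 23 m.

23 m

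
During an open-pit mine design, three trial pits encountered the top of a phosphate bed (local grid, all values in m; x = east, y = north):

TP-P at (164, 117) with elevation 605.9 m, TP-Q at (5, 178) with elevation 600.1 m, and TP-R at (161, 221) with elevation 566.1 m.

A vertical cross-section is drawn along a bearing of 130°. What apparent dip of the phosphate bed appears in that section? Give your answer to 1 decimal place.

Let the plane be z = a·x + b·y + c.
TP-Q−TP-P: −159a + 61b = −5.8;  TP-R−TP-P: −3a + 104b = −39.8.
Solving gives a = −0.11158, b = −0.38591.
Unit vector along 130° is (sin 130°, cos 130°) = (0.7660, -0.6428).
Slope in that direction = a·(0.7660) + b·(-0.6428) = 0.16259.
Apparent dip = arctan|0.16259| = 9.2° (true dip is 21.9°, so apparent ≤ true as expected).

9.2°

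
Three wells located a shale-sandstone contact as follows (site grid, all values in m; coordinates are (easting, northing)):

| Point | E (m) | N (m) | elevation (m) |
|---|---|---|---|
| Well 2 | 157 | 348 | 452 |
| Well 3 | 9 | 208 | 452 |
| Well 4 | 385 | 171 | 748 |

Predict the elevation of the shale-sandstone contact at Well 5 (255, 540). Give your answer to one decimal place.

Let the plane be z = a·E + b·N + c.
Well 3−Well 2: −148a − 140b = 0;  Well 4−Well 2: 228a − 177b = 296.
Solving gives a = 0.71306, b = −0.75380.
Then c = 452 − a·157 − b·348 = 602.37.
At (255, 540): z = 181.8 − 407.1 + 602.37 = 377.1 m.

377.1 m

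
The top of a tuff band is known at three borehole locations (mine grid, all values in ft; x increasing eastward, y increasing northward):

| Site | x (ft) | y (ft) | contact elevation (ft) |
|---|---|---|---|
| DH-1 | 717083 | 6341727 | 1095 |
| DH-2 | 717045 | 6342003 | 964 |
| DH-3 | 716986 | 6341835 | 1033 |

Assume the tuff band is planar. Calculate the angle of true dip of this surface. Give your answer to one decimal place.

Let the plane be z = a·x + b·y + c.
DH-2−DH-1: −38a + 276b = −131;  DH-3−DH-1: −97a + 108b = −62.
Solving gives a = 0.13076, b = −0.45663.
Gradient magnitude |∇z| = √(a² + b²) = √(0.01710 + 0.20852) = 0.47499.
True dip = arctan(0.47499) = 25.4°, dipping toward NNW (azimuth ≈ 344°).

25.4°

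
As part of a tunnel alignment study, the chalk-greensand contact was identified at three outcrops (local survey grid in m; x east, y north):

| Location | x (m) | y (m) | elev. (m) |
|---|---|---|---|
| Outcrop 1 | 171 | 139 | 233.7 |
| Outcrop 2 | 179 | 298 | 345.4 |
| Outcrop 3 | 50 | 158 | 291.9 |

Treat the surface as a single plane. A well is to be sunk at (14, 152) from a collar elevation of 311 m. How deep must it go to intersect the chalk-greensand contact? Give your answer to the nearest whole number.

10 m

Two edge vectors: Outcrop 1→Outcrop 2 = (8, 159, 111.7), Outcrop 1→Outcrop 3 = (-121, 19, 58.2).
Normal n = (Outcrop 1→Outcrop 2) × (Outcrop 1→Outcrop 3) = (7131.5, -13981.3, 19391).
So ∂z/∂x = −n_x/n_z = −0.36777 and ∂z/∂y = −n_y/n_z = 0.72102.
Intercept c from Outcrop 1: 233.7 + 62.89 − 100.22 = 196.37.
At (14, 152): z_contact = −5.1 + 109.6 + 196.37 = 300.8 m.
Depth below ground = 311 − 300.8 = 10 m.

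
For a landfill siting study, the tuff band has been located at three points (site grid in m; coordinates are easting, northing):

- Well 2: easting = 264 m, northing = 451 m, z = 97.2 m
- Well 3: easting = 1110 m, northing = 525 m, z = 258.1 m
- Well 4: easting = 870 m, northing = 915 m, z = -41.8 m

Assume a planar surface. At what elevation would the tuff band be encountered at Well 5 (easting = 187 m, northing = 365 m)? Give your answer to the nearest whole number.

Two edge vectors: Well 2→Well 3 = (846, 74, 160.9), Well 2→Well 4 = (606, 464, -139).
Normal n = (Well 2→Well 3) × (Well 2→Well 4) = (-84943.6, 215099.4, 347700).
So ∂z/∂easting = −n_x/n_z = 0.24430 and ∂z/∂northing = −n_y/n_z = −0.61864.
Intercept c from Well 2: 97.2 − 64.50 + 279.00 = 311.71.
At (187, 365): z = 45.7 − 225.8 + 311.71 = 131.6 m.

132 m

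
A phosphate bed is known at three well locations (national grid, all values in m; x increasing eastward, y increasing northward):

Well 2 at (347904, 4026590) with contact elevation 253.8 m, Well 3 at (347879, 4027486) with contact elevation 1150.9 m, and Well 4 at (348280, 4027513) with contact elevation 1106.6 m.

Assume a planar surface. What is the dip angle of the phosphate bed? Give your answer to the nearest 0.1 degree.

45.3°

Two edge vectors: Well 2→Well 3 = (-25, 896, 897.1), Well 2→Well 4 = (376, 923, 852.8).
Normal n = (Well 2→Well 3) × (Well 2→Well 4) = (-63914.5, 358629.6, -359971).
So ∂z/∂x = −n_x/n_z = −0.17755 and ∂z/∂y = −n_y/n_z = 0.99627.
Gradient magnitude |∇z| = √(a² + b²) = √(0.03153 + 0.99256) = 1.01197.
True dip = arctan(1.01197) = 45.3°, dipping toward S (azimuth ≈ 170°).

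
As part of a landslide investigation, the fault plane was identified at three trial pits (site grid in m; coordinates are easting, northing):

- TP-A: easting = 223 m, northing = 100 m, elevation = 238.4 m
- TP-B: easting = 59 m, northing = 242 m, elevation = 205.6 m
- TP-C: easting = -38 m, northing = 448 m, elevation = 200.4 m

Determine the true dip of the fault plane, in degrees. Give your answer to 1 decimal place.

17.9°

Let the plane be z = a·easting + b·northing + c.
TP-B−TP-A: −164a + 142b = −32.8;  TP-C−TP-A: −261a + 348b = −38.
Solving gives a = 0.30077, b = 0.11638.
Gradient magnitude |∇z| = √(a² + b²) = √(0.09046 + 0.01354) = 0.32250.
True dip = arctan(0.32250) = 17.9°, dipping toward WSW (azimuth ≈ 249°).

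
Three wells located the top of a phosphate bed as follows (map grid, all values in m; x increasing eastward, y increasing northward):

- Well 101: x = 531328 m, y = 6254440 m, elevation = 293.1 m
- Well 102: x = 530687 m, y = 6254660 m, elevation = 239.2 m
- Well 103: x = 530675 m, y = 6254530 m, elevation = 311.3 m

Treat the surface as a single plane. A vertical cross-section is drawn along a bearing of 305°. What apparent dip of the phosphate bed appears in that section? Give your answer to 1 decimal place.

Let the plane be z = a·x + b·y + c.
Well 102−Well 101: −641a + 220b = −53.9;  Well 103−Well 101: −653a + 90b = 18.2.
Solving gives a = −0.10300, b = −0.54511.
Unit vector along 305° is (sin 305°, cos 305°) = (-0.8192, 0.5736).
Slope in that direction = a·(-0.8192) + b·(0.5736) = −0.22829.
Apparent dip = arctan|0.22829| = 12.9° (true dip is 29.0°, so apparent ≤ true as expected).

12.9°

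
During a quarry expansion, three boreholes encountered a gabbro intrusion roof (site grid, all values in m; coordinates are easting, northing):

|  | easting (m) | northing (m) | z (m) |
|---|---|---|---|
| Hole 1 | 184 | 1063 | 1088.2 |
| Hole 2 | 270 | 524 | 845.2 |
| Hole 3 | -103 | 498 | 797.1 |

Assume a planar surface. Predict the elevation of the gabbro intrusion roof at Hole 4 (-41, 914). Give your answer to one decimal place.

Two edge vectors: Hole 1→Hole 2 = (86, -539, -243), Hole 1→Hole 3 = (-287, -565, -291.1).
Normal n = (Hole 1→Hole 2) × (Hole 1→Hole 3) = (19607.9, 94775.6, -203283).
So ∂z/∂easting = −n_x/n_z = 0.096456 and ∂z/∂northing = −n_y/n_z = 0.466225.
Intercept c from Hole 1: 1088.2 − 17.75 − 495.60 = 574.85.
At (-41, 914): z = −4.0 + 426.1 + 574.85 = 997.0 m.

997.0 m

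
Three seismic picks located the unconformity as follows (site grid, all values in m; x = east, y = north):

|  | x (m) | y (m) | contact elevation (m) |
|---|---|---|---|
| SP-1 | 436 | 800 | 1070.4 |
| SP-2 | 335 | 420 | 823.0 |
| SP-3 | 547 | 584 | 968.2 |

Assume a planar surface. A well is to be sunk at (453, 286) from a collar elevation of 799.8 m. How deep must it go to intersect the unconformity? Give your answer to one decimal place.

29.0 m

Let the plane be z = a·x + b·y + c.
SP-2−SP-1: −101a − 380b = −247.4;  SP-3−SP-1: 111a − 216b = −102.2.
Solving gives a = 0.22818, b = 0.59041.
Then c = 1070.4 − a·436 − b·800 = 498.59.
At (453, 286): z_contact = 103.36 + 168.86 + 498.59 = 770.81 m.
Depth below ground = 799.8 − 770.81 = 29.0 m.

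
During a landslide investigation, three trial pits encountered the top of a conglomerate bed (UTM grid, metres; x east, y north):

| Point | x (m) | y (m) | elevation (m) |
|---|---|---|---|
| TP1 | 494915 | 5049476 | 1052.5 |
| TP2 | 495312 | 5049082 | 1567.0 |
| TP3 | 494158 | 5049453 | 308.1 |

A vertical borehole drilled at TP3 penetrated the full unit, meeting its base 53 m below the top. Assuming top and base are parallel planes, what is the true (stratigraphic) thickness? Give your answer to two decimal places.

36.76 m

Two edge vectors: TP1→TP2 = (397, -394, 514.5), TP1→TP3 = (-757, -23, -744.4).
Normal n = (TP1→TP2) × (TP1→TP3) = (305127.1, -93949.7, -307389).
So ∂z/∂x = −n_x/n_z = 0.99264 and ∂z/∂y = −n_y/n_z = −0.30564.
|∇z| = √(a²+b²) = 1.03863, so dip δ = arctan(1.03863) = 46.09°.
True thickness = vertical thickness × cos δ = 53 × cos 46.09° = 36.76 m.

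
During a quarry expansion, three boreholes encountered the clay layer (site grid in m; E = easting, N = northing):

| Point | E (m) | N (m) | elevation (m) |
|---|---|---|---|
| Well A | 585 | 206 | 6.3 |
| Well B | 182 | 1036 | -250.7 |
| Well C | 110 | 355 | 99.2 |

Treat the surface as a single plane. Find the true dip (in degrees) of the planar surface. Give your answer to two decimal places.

Two edge vectors: Well A→Well B = (-403, 830, -257), Well A→Well C = (-475, 149, 92.9).
Normal n = (Well A→Well B) × (Well A→Well C) = (115400, 159513.7, 334203).
So ∂z/∂E = −n_x/n_z = −0.34530 and ∂z/∂N = −n_y/n_z = −0.47730.
Gradient magnitude |∇z| = √(a² + b²) = √(0.11923 + 0.22781) = 0.58910.
True dip = arctan(0.58910) = 30.50°, dipping toward NE (azimuth ≈ 036°).

30.50°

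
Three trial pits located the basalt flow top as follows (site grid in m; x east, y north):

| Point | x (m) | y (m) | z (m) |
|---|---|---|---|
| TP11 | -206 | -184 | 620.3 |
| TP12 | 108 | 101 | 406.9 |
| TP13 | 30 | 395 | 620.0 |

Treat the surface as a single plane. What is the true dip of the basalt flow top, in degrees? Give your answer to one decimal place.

Let the plane be z = a·x + b·y + c.
TP12−TP11: 314a + 285b = −213.4;  TP13−TP11: 236a + 579b = −0.3.
Solving gives a = −1.07793, b = 0.43885.
Gradient magnitude |∇z| = √(a² + b²) = √(1.16194 + 0.19259) = 1.16384.
True dip = arctan(1.16384) = 49.3°, dipping toward ESE (azimuth ≈ 112°).

49.3°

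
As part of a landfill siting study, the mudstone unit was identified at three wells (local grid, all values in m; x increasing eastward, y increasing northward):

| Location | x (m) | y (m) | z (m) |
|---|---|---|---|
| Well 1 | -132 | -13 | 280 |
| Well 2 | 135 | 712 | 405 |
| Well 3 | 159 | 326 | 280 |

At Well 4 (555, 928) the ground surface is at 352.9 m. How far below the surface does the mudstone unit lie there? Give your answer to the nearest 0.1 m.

30.4 m

Let the plane be z = a·x + b·y + c.
Well 2−Well 1: 267a + 725b = 125;  Well 3−Well 1: 291a + 339b = 0.
Solving gives a = −0.35177, b = 0.30196.
Then c = 280 − a·-132 − b·-13 = 237.49.
At (555, 928): z_contact = −195.23 + 280.22 + 237.49 = 322.48 m.
Depth below ground = 352.9 − 322.48 = 30.4 m.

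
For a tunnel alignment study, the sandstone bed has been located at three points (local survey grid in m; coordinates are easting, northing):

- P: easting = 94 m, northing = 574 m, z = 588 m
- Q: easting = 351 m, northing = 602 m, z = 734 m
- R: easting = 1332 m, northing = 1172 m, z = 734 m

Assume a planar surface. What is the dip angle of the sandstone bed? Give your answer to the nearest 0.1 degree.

Two edge vectors: P→Q = (257, 28, 146), P→R = (1238, 598, 146).
Normal n = (P→Q) × (P→R) = (-83220, 143226, 119022).
So ∂z/∂easting = −n_x/n_z = 0.69920 and ∂z/∂northing = −n_y/n_z = −1.20336.
Gradient magnitude |∇z| = √(a² + b²) = √(0.48888 + 1.44807) = 1.39174.
True dip = arctan(1.39174) = 54.3°, dipping toward NNW (azimuth ≈ 330°).

54.3°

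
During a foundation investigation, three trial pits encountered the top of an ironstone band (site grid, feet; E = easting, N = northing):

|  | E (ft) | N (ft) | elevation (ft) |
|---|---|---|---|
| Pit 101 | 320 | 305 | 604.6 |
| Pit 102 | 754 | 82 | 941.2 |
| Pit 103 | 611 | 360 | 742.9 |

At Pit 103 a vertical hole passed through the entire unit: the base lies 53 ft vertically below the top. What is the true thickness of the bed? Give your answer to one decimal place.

Two edge vectors: Pit 101→Pit 102 = (434, -223, 336.6), Pit 101→Pit 103 = (291, 55, 138.3).
Normal n = (Pit 101→Pit 102) × (Pit 101→Pit 103) = (-49353.9, 37928.4, 88763).
So ∂z/∂E = −n_x/n_z = 0.55602 and ∂z/∂N = −n_y/n_z = −0.42730.
|∇z| = √(a²+b²) = 0.70124, so dip δ = arctan(0.70124) = 35.04°.
True thickness = vertical thickness × cos δ = 53 × cos 35.04° = 43.4 ft.

43.4 ft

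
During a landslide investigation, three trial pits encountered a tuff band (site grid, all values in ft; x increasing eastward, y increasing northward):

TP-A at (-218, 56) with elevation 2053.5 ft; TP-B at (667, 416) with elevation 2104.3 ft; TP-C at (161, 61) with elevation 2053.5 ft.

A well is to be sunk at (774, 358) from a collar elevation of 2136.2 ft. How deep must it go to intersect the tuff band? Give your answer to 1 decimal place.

Let the plane be z = a·x + b·y + c.
TP-B−TP-A: 885a + 360b = 50.8;  TP-C−TP-A: 379a + 5b = 0.
Solving gives a = −0.00192, b = 0.14584.
Then c = 2053.5 − a·-218 − b·56 = 2044.91.
At (774, 358): z_contact = −1.49 + 52.21 + 2044.91 = 2095.64 ft.
Depth below ground = 2136.2 − 2095.64 = 40.6 ft.

40.6 ft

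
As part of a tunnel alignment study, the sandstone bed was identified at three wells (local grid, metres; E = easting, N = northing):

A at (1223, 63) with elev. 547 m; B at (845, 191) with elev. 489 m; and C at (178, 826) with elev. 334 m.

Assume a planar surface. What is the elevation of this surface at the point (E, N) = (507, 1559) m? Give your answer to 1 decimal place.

275.8 m

Two edge vectors: A→B = (-378, 128, -58), A→C = (-1045, 763, -213).
Normal n = (A→B) × (A→C) = (16990, -19904, -154654).
So ∂z/∂E = −n_x/n_z = 0.109858 and ∂z/∂N = −n_y/n_z = −0.128700.
Intercept c from A: 547 − 134.36 + 8.11 = 420.75.
At (507, 1559): z = 55.7 − 200.6 + 420.75 = 275.8 m.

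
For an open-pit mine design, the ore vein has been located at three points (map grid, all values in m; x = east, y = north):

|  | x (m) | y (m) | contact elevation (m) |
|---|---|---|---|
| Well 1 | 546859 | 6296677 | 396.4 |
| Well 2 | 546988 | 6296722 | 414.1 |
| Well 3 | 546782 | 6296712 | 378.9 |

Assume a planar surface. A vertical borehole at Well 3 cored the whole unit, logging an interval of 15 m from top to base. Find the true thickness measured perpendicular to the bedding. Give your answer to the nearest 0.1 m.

14.7 m

Let the plane be z = a·x + b·y + c.
Well 2−Well 1: 129a + 45b = 17.7;  Well 3−Well 1: −77a + 35b = −17.5.
Solving gives a = 0.17632, b = −0.11211.
|∇z| = √(a²+b²) = 0.20894, so dip δ = arctan(0.20894) = 11.80°.
True thickness = vertical thickness × cos δ = 15 × cos 11.80° = 14.7 m.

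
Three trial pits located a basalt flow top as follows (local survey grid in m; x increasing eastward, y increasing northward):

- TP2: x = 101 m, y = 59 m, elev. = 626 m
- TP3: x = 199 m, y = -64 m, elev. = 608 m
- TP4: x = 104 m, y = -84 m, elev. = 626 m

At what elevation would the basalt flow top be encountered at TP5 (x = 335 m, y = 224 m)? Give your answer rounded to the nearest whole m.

581 m

Two edge vectors: TP2→TP3 = (98, -123, -18), TP2→TP4 = (3, -143, 0).
Normal n = (TP2→TP3) × (TP2→TP4) = (-2574, -54, -13645).
So ∂z/∂x = −n_x/n_z = −0.18864 and ∂z/∂y = −n_y/n_z = −0.00396.
Intercept c from TP2: 626 + 19.05 + 0.23 = 645.29.
At (335, 224): z = −63.2 − 0.9 + 645.29 = 581.2 m.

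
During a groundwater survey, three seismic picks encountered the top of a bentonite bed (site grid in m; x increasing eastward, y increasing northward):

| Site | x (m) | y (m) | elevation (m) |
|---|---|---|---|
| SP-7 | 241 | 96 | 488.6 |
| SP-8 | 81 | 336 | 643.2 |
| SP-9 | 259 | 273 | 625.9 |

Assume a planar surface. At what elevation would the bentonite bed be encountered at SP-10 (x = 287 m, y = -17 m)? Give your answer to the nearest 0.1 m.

Let the plane be z = a·x + b·y + c.
SP-8−SP-7: −160a + 240b = 154.6;  SP-9−SP-7: 18a + 177b = 137.3.
Solving gives a = 0.17119, b = 0.75830.
Then c = 488.6 − a·241 − b·96 = 374.55.
At (287, -17): z = 49.1 − 12.9 + 374.55 = 410.8 m.

410.8 m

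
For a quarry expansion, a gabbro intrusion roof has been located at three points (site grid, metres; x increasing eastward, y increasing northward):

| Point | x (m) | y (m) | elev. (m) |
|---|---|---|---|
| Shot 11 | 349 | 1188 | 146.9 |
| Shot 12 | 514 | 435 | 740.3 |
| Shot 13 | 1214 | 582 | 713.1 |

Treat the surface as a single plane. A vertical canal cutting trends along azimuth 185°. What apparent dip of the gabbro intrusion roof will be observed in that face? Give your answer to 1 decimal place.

Let the plane be z = a·x + b·y + c.
Shot 12−Shot 11: 165a − 753b = 593.4;  Shot 13−Shot 11: 865a − 606b = 566.2.
Solving gives a = 0.12106, b = −0.76152.
Unit vector along 185° is (sin 185°, cos 185°) = (-0.0872, -0.9962).
Slope in that direction = a·(-0.0872) + b·(-0.9962) = 0.74807.
Apparent dip = arctan|0.74807| = 36.8° (true dip is 37.6°, so apparent ≤ true as expected).

36.8°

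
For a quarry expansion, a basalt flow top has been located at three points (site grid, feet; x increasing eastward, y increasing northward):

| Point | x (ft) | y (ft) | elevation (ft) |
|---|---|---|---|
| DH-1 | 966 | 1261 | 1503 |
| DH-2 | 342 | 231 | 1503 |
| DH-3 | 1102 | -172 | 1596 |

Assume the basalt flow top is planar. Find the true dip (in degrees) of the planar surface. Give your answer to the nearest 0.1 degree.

Two edge vectors: DH-1→DH-2 = (-624, -1030, 0), DH-1→DH-3 = (136, -1433, 93).
Normal n = (DH-1→DH-2) × (DH-1→DH-3) = (-95790, 58032, 1034272).
So ∂z/∂x = −n_x/n_z = 0.09262 and ∂z/∂y = −n_y/n_z = −0.05611.
Gradient magnitude |∇z| = √(a² + b²) = √(0.00858 + 0.00315) = 0.10829.
True dip = arctan(0.10829) = 6.2°, dipping toward WNW (azimuth ≈ 301°).

6.2°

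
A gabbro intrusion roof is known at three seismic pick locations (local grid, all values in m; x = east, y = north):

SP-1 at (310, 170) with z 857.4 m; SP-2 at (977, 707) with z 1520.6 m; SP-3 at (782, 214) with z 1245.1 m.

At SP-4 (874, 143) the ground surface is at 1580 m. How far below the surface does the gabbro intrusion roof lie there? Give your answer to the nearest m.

279 m

Let the plane be z = a·x + b·y + c.
SP-2−SP-1: 667a + 537b = 663.2;  SP-3−SP-1: 472a + 44b = 387.7.
Solving gives a = 0.79876, b = 0.24289.
Then c = 857.4 − a·310 − b·170 = 568.49.
At (874, 143): z_contact = 698.1 + 34.7 + 568.49 = 1301.3 m.
Depth below ground = 1580 − 1301.3 = 279 m.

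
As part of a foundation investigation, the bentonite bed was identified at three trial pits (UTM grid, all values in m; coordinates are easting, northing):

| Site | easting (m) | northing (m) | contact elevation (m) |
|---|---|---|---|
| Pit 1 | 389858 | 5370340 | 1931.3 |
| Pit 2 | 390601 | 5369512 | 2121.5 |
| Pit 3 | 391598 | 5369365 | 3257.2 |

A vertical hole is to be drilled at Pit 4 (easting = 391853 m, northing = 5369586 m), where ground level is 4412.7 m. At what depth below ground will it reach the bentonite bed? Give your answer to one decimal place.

Let the plane be z = a·easting + b·northing + c.
Pit 2−Pit 1: 743a − 828b = 190.2;  Pit 3−Pit 1: 1740a − 975b = 1325.9.
Solving gives a = 1.273777145, b = 0.913304853.
Then c = 1931.3 − a·389858 − b·5370340 = −5399418.50.
At (391853, 5369586): z_contact = 499133.40 + 4904068.95 − 5399418.50 = 3783.85 m.
Depth below ground = 4412.7 − 3783.85 = 628.8 m.

628.8 m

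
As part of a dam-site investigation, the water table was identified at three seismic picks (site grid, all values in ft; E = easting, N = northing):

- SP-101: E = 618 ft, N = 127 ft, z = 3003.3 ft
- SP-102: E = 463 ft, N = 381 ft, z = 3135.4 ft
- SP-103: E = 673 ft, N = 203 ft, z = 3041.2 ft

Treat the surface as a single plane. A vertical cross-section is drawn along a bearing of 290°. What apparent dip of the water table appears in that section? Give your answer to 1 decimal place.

10.7°

Let the plane be z = a·E + b·N + c.
SP-102−SP-101: −155a + 254b = 132.1;  SP-103−SP-101: 55a + 76b = 37.9.
Solving gives a = −0.01604, b = 0.51029.
Unit vector along 290° is (sin 290°, cos 290°) = (-0.9397, 0.3420).
Slope in that direction = a·(-0.9397) + b·(0.3420) = 0.18960.
Apparent dip = arctan|0.18960| = 10.7° (true dip is 27.0°, so apparent ≤ true as expected).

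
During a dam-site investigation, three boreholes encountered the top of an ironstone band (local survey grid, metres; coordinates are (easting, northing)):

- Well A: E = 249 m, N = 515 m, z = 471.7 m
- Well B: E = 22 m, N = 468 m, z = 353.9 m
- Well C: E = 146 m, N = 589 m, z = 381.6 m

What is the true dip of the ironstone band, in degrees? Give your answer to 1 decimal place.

Two edge vectors: Well A→Well B = (-227, -47, -117.8), Well A→Well C = (-103, 74, -90.1).
Normal n = (Well A→Well B) × (Well A→Well C) = (12951.9, -8319.3, -21639).
So ∂z/∂E = −n_x/n_z = 0.59854 and ∂z/∂N = −n_y/n_z = −0.38446.
Gradient magnitude |∇z| = √(a² + b²) = √(0.35826 + 0.14781) = 0.71138.
True dip = arctan(0.71138) = 35.4°, dipping toward WNW (azimuth ≈ 303°).

35.4°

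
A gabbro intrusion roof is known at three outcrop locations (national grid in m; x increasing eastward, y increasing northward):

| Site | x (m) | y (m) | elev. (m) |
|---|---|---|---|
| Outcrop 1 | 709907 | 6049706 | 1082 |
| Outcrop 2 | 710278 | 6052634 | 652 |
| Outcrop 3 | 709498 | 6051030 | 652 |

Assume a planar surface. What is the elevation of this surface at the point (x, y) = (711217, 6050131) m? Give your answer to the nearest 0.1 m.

1532.6 m

Two edge vectors: Outcrop 1→Outcrop 2 = (371, 2928, -430), Outcrop 1→Outcrop 3 = (-409, 1324, -430).
Normal n = (Outcrop 1→Outcrop 2) × (Outcrop 1→Outcrop 3) = (-689720, 335400, 1688756).
So ∂z/∂x = −n_x/n_z = 0.408418978 and ∂z/∂y = −n_y/n_z = −0.198607733.
Intercept c from Outcrop 1: 1082 − 289939.49 + 1201518.39 = 912660.90.
At (711217, 6050131): z = 290474.5 − 1201602.8 + 912660.90 = 1532.6 m.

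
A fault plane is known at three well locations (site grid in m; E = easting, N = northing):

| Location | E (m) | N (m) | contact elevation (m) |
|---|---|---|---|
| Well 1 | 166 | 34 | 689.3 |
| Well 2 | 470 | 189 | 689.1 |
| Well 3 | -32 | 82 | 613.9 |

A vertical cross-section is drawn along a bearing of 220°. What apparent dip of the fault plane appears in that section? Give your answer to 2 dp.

Two edge vectors: Well 1→Well 2 = (304, 155, -0.2), Well 1→Well 3 = (-198, 48, -75.4).
Normal n = (Well 1→Well 2) × (Well 1→Well 3) = (-11677.4, 22961.2, 45282).
So ∂z/∂E = −n_x/n_z = 0.25788 and ∂z/∂N = −n_y/n_z = −0.50707.
Unit vector along 220° is (sin 220°, cos 220°) = (-0.6428, -0.7660).
Slope in that direction = a·(-0.6428) + b·(-0.7660) = 0.22268.
Apparent dip = arctan|0.22268| = 12.55° (true dip is 29.6°, so apparent ≤ true as expected).

12.55°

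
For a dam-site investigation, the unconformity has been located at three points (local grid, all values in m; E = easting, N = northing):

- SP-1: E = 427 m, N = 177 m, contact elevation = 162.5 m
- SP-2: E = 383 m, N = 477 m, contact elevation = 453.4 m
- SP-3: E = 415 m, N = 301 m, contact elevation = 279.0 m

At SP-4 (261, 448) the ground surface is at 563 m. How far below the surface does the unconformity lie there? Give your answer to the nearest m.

61 m

Two edge vectors: SP-1→SP-2 = (-44, 300, 290.9), SP-1→SP-3 = (-12, 124, 116.5).
Normal n = (SP-1→SP-2) × (SP-1→SP-3) = (-1121.6, 1635.2, -1856).
So ∂z/∂E = −n_x/n_z = −0.60431 and ∂z/∂N = −n_y/n_z = 0.88103.
Intercept c from SP-1: 162.5 + 258.04 − 155.94 = 264.60.
At (261, 448): z_contact = −157.7 + 394.7 + 264.60 = 501.6 m.
Depth below ground = 563 − 501.6 = 61 m.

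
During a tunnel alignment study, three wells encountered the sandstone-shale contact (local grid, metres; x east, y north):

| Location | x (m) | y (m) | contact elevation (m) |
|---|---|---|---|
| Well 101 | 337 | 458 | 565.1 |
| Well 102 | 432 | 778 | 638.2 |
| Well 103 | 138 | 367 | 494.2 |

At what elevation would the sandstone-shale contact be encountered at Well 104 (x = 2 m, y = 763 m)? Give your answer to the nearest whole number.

Two edge vectors: Well 101→Well 102 = (95, 320, 73.1), Well 101→Well 103 = (-199, -91, -70.9).
Normal n = (Well 101→Well 102) × (Well 101→Well 103) = (-16035.9, -7811.4, 55035).
So ∂z/∂x = −n_x/n_z = 0.29138 and ∂z/∂y = −n_y/n_z = 0.14194.
Intercept c from Well 101: 565.1 − 98.19 − 65.01 = 401.90.
At (2, 763): z = 0.6 + 108.3 + 401.90 = 510.8 m.

511 m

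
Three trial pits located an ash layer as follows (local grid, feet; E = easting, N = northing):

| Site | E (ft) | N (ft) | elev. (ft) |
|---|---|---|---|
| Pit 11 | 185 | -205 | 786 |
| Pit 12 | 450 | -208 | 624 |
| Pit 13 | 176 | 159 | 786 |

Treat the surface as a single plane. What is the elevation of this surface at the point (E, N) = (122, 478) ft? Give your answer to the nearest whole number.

Let the plane be z = a·E + b·N + c.
Pit 12−Pit 11: 265a − 3b = −162;  Pit 13−Pit 11: −9a + 364b = 0.
Solving gives a = −0.61149, b = −0.01512.
Then c = 786 − a·185 − b·-205 = 896.03.
At (122, 478): z = −74.6 − 7.2 + 896.03 = 814.2 ft.

814 ft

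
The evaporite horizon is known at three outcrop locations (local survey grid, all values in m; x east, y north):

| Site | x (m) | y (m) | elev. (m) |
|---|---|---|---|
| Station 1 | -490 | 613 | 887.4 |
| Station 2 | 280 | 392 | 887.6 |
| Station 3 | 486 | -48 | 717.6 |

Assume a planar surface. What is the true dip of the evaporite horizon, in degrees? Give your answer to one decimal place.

24.9°

Let the plane be z = a·x + b·y + c.
Station 2−Station 1: 770a − 221b = 0.2;  Station 3−Station 1: 976a − 661b = −169.8.
Solving gives a = 0.12841, b = 0.44648.
Gradient magnitude |∇z| = √(a² + b²) = √(0.01649 + 0.19935) = 0.46458.
True dip = arctan(0.46458) = 24.9°, dipping toward SSW (azimuth ≈ 196°).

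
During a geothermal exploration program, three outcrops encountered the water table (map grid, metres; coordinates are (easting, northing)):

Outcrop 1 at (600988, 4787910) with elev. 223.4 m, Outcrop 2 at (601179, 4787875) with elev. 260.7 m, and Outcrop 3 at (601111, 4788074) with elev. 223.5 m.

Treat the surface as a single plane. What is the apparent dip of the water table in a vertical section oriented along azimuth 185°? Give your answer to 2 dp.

6.43°

Let the plane be z = a·E + b·N + c.
Outcrop 2−Outcrop 1: 191a − 35b = 37.3;  Outcrop 3−Outcrop 1: 123a + 164b = 0.1.
Solving gives a = 0.17179, b = −0.12823.
Unit vector along 185° is (sin 185°, cos 185°) = (-0.0872, -0.9962).
Slope in that direction = a·(-0.0872) + b·(-0.9962) = 0.11277.
Apparent dip = arctan|0.11277| = 6.43° (true dip is 12.1°, so apparent ≤ true as expected).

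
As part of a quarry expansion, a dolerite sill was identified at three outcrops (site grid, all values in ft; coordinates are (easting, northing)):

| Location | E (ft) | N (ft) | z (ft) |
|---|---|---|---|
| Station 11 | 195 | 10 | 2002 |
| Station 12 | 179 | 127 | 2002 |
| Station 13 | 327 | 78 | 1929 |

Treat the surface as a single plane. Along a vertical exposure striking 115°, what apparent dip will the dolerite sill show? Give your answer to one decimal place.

23.7°

Let the plane be z = a·E + b·N + c.
Station 12−Station 11: −16a + 117b = 0;  Station 13−Station 11: 132a + 68b = −73.
Solving gives a = −0.51663, b = −0.07065.
Unit vector along 115° is (sin 115°, cos 115°) = (0.9063, -0.4226).
Slope in that direction = a·(0.9063) + b·(-0.4226) = −0.43837.
Apparent dip = arctan|0.43837| = 23.7° (true dip is 27.5°, so apparent ≤ true as expected).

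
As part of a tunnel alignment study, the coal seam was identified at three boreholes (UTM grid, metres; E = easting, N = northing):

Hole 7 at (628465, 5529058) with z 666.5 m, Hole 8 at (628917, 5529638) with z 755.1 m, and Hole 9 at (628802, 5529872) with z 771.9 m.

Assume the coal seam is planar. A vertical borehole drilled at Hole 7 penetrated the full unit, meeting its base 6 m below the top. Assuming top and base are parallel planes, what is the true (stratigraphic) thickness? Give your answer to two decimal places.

Let the plane be z = a·E + b·N + c.
Hole 8−Hole 7: 452a + 580b = 88.6;  Hole 9−Hole 7: 337a + 814b = 105.4.
Solving gives a = 0.06371, b = 0.10311.
|∇z| = √(a²+b²) = 0.12120, so dip δ = arctan(0.12120) = 6.91°.
True thickness = vertical thickness × cos δ = 6 × cos 6.91° = 5.96 m.

5.96 m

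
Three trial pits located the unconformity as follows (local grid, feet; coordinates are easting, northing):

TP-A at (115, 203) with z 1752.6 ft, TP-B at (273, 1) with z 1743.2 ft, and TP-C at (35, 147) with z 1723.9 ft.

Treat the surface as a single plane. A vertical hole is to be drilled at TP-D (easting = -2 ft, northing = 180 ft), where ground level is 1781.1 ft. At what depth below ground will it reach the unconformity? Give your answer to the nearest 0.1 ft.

58.0 ft

Two edge vectors: TP-A→TP-B = (158, -202, -9.4), TP-A→TP-C = (-80, -56, -28.7).
Normal n = (TP-A→TP-B) × (TP-A→TP-C) = (5271, 5286.6, -25008).
So ∂z/∂easting = −n_x/n_z = 0.21077 and ∂z/∂northing = −n_y/n_z = 0.21140.
Intercept c from TP-A: 1752.6 − 24.24 − 42.91 = 1685.45.
At (-2, 180): z_contact = −0.42 + 38.05 + 1685.45 = 1723.08 ft.
Depth below ground = 1781.1 − 1723.08 = 58.0 ft.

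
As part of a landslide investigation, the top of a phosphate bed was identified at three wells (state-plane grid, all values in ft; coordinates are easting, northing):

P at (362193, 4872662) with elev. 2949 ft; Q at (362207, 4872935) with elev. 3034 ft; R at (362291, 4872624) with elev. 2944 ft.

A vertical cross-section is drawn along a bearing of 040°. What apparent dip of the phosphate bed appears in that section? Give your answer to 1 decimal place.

Two edge vectors: P→Q = (14, 273, 85), P→R = (98, -38, -5).
Normal n = (P→Q) × (P→R) = (1865, 8400, -27286).
So ∂z/∂easting = −n_x/n_z = 0.06835 and ∂z/∂northing = −n_y/n_z = 0.30785.
Unit vector along 040° is (sin 40°, cos 40°) = (0.6428, 0.7660).
Slope in that direction = a·(0.6428) + b·(0.7660) = 0.27976.
Apparent dip = arctan|0.27976| = 15.6° (true dip is 17.5°, so apparent ≤ true as expected).

15.6°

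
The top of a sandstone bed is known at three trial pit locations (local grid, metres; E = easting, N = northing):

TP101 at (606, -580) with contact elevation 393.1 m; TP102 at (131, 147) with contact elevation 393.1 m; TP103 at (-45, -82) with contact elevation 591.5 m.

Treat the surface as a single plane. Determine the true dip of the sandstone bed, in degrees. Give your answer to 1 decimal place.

Two edge vectors: TP101→TP102 = (-475, 727, 0), TP101→TP103 = (-651, 498, 198.4).
Normal n = (TP101→TP102) × (TP101→TP103) = (144236.8, 94240, 236727).
So ∂z/∂E = −n_x/n_z = −0.60930 and ∂z/∂N = −n_y/n_z = −0.39810.
Gradient magnitude |∇z| = √(a² + b²) = √(0.37124 + 0.15848) = 0.72782.
True dip = arctan(0.72782) = 36.0°, dipping toward ENE (azimuth ≈ 057°).

36.0°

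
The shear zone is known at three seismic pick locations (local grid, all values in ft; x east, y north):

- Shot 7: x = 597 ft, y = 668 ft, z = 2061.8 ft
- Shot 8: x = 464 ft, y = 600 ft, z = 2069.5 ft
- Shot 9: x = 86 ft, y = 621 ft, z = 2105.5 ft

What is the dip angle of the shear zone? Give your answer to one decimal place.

6.4°

Two edge vectors: Shot 7→Shot 8 = (-133, -68, 7.7), Shot 7→Shot 9 = (-511, -47, 43.7).
Normal n = (Shot 7→Shot 8) × (Shot 7→Shot 9) = (-2609.7, 1877.4, -28497).
So ∂z/∂x = −n_x/n_z = −0.09158 and ∂z/∂y = −n_y/n_z = 0.06588.
Gradient magnitude |∇z| = √(a² + b²) = √(0.00839 + 0.00434) = 0.11281.
True dip = arctan(0.11281) = 6.4°, dipping toward SE (azimuth ≈ 126°).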